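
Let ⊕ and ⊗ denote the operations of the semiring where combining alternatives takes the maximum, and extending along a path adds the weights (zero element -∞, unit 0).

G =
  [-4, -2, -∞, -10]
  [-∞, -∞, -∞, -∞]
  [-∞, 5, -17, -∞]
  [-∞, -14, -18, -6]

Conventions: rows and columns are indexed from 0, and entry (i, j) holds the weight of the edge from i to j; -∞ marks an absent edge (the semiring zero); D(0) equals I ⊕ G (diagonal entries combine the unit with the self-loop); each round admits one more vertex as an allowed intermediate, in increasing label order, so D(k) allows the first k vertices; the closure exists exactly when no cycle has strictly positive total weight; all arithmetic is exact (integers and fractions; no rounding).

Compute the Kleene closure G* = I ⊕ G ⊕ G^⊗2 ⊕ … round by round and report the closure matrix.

D(0):
  [0, -2, -∞, -10]
  [-∞, 0, -∞, -∞]
  [-∞, 5, 0, -∞]
  [-∞, -14, -18, 0]
D(1):
  [0, -2, -∞, -10]
  [-∞, 0, -∞, -∞]
  [-∞, 5, 0, -∞]
  [-∞, -14, -18, 0]
D(2):
  [0, -2, -∞, -10]
  [-∞, 0, -∞, -∞]
  [-∞, 5, 0, -∞]
  [-∞, -14, -18, 0]
D(3):
  [0, -2, -∞, -10]
  [-∞, 0, -∞, -∞]
  [-∞, 5, 0, -∞]
  [-∞, -13, -18, 0]
D(4):
  [0, -2, -28, -10]
  [-∞, 0, -∞, -∞]
  [-∞, 5, 0, -∞]
  [-∞, -13, -18, 0]
Answer: G* = [[0, -2, -28, -10], [-∞, 0, -∞, -∞], [-∞, 5, 0, -∞], [-∞, -13, -18, 0]]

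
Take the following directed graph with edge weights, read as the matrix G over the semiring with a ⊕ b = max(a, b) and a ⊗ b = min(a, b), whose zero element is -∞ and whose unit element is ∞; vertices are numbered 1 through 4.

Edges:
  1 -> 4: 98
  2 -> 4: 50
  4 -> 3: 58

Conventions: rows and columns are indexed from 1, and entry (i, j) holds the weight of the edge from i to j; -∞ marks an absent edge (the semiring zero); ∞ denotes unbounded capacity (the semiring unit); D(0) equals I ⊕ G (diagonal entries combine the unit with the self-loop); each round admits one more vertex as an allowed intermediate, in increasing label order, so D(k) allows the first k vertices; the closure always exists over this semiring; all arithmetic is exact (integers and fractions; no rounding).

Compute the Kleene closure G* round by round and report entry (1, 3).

D(0):
  [∞, -∞, -∞, 98]
  [-∞, ∞, -∞, 50]
  [-∞, -∞, ∞, -∞]
  [-∞, -∞, 58, ∞]
D(1):
  [∞, -∞, -∞, 98]
  [-∞, ∞, -∞, 50]
  [-∞, -∞, ∞, -∞]
  [-∞, -∞, 58, ∞]
D(2):
  [∞, -∞, -∞, 98]
  [-∞, ∞, -∞, 50]
  [-∞, -∞, ∞, -∞]
  [-∞, -∞, 58, ∞]
D(3):
  [∞, -∞, -∞, 98]
  [-∞, ∞, -∞, 50]
  [-∞, -∞, ∞, -∞]
  [-∞, -∞, 58, ∞]
D(4):
  [∞, -∞, 58, 98]
  [-∞, ∞, 50, 50]
  [-∞, -∞, ∞, -∞]
  [-∞, -∞, 58, ∞]
Answer: G*[1][3] = 58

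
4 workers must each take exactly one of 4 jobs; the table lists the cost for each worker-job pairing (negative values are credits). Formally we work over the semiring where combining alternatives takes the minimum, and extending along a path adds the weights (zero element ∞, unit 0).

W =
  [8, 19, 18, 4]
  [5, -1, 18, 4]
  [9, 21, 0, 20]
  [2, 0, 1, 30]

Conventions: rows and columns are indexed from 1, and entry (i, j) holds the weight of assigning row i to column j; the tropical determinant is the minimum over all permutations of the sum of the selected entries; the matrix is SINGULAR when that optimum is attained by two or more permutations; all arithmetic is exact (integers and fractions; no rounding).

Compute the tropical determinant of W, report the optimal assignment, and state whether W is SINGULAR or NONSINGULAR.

σ = (1, 2, 3, 4): 8 + (-1) + 0 + 30 = 37
σ = (1, 2, 4, 3): 8 + (-1) + 20 + 1 = 28
σ = (1, 3, 2, 4): 8 + 18 + 21 + 30 = 77
σ = (1, 3, 4, 2): 8 + 18 + 20 + 0 = 46
σ = (1, 4, 2, 3): 8 + 4 + 21 + 1 = 34
σ = (1, 4, 3, 2): 8 + 4 + 0 + 0 = 12
σ = (2, 1, 3, 4): 19 + 5 + 0 + 30 = 54
σ = (2, 1, 4, 3): 19 + 5 + 20 + 1 = 45
σ = (2, 3, 1, 4): 19 + 18 + 9 + 30 = 76
σ = (2, 3, 4, 1): 19 + 18 + 20 + 2 = 59
σ = (2, 4, 1, 3): 19 + 4 + 9 + 1 = 33
σ = (2, 4, 3, 1): 19 + 4 + 0 + 2 = 25
σ = (3, 1, 2, 4): 18 + 5 + 21 + 30 = 74
σ = (3, 1, 4, 2): 18 + 5 + 20 + 0 = 43
σ = (3, 2, 1, 4): 18 + (-1) + 9 + 30 = 56
σ = (3, 2, 4, 1): 18 + (-1) + 20 + 2 = 39
σ = (3, 4, 1, 2): 18 + 4 + 9 + 0 = 31
σ = (3, 4, 2, 1): 18 + 4 + 21 + 2 = 45
σ = (4, 1, 2, 3): 4 + 5 + 21 + 1 = 31
σ = (4, 1, 3, 2): 4 + 5 + 0 + 0 = 9
σ = (4, 2, 1, 3): 4 + (-1) + 9 + 1 = 13
σ = (4, 2, 3, 1): 4 + (-1) + 0 + 2 = 5
σ = (4, 3, 1, 2): 4 + 18 + 9 + 0 = 31
σ = (4, 3, 2, 1): 4 + 18 + 21 + 2 = 45
Optimal value attained by: σ = (4, 2, 3, 1).
Answer: det⊕(W) = 5; verdict: NONSINGULAR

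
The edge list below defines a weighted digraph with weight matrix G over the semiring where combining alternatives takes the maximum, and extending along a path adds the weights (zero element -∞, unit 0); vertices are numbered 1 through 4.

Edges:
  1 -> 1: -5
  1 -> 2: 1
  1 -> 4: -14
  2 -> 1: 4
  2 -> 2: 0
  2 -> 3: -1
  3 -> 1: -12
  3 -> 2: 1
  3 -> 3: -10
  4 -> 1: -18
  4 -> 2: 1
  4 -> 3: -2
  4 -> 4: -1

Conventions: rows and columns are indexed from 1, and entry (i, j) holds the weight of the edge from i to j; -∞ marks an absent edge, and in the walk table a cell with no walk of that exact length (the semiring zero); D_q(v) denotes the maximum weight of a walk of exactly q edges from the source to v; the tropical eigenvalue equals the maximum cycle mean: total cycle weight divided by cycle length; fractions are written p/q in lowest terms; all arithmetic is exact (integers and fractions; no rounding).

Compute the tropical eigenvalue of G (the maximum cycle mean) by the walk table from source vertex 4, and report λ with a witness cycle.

q=0: [-∞, -∞, -∞, 0]
q=1: [-18, 1, -2, -1]
q=2: [5, 1, 0, -2]
q=3: [5, 6, 0, -3]
q=4: [10, 6, 5, -4]
Optimal cycle mean attained by: cycle 1->2->1, total 1 + 4, length 2.
Answer: λ = 5/2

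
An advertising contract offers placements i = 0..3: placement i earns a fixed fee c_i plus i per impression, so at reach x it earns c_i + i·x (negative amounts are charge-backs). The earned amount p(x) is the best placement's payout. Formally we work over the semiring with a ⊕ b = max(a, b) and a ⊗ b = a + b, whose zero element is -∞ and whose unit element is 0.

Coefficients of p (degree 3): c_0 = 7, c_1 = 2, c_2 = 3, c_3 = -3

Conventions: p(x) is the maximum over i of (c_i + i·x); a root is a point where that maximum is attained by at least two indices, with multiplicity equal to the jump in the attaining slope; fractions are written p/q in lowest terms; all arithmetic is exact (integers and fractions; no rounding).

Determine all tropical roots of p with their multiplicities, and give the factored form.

hull edge (i=0, c=7) to (i=2, c=3): slope -2, span 2
hull edge (i=2, c=3) to (i=3, c=-3): slope -6, span 1
Factored form: p(x) = -3 ⊗ (x ⊕ 2) ⊗ (x ⊕ 2) ⊗ (x ⊕ 6)
Answer: roots = 2 (mult 2), 6 (mult 1)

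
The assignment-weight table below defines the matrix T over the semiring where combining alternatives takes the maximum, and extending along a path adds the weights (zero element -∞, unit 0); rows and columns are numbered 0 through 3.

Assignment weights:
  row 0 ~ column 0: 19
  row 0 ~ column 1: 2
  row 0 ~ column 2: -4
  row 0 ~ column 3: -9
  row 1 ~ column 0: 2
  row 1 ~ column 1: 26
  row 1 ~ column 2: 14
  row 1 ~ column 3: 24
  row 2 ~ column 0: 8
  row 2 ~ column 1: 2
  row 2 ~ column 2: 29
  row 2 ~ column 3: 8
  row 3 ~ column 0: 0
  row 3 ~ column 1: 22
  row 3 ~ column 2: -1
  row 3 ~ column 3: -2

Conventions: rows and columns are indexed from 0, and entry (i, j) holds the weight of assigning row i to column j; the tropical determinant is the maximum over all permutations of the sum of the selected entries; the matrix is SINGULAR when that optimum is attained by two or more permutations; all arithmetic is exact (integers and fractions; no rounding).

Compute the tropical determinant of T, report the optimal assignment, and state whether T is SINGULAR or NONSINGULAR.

σ = (0, 1, 2, 3): 19 + 26 + 29 + (-2) = 72
σ = (0, 1, 3, 2): 19 + 26 + 8 + (-1) = 52
σ = (0, 2, 1, 3): 19 + 14 + 2 + (-2) = 33
σ = (0, 2, 3, 1): 19 + 14 + 8 + 22 = 63
σ = (0, 3, 1, 2): 19 + 24 + 2 + (-1) = 44
σ = (0, 3, 2, 1): 19 + 24 + 29 + 22 = 94
σ = (1, 0, 2, 3): 2 + 2 + 29 + (-2) = 31
σ = (1, 0, 3, 2): 2 + 2 + 8 + (-1) = 11
σ = (1, 2, 0, 3): 2 + 14 + 8 + (-2) = 22
σ = (1, 2, 3, 0): 2 + 14 + 8 + 0 = 24
σ = (1, 3, 0, 2): 2 + 24 + 8 + (-1) = 33
σ = (1, 3, 2, 0): 2 + 24 + 29 + 0 = 55
σ = (2, 0, 1, 3): (-4) + 2 + 2 + (-2) = -2
σ = (2, 0, 3, 1): (-4) + 2 + 8 + 22 = 28
σ = (2, 1, 0, 3): (-4) + 26 + 8 + (-2) = 28
σ = (2, 1, 3, 0): (-4) + 26 + 8 + 0 = 30
σ = (2, 3, 0, 1): (-4) + 24 + 8 + 22 = 50
σ = (2, 3, 1, 0): (-4) + 24 + 2 + 0 = 22
σ = (3, 0, 1, 2): (-9) + 2 + 2 + (-1) = -6
σ = (3, 0, 2, 1): (-9) + 2 + 29 + 22 = 44
σ = (3, 1, 0, 2): (-9) + 26 + 8 + (-1) = 24
σ = (3, 1, 2, 0): (-9) + 26 + 29 + 0 = 46
σ = (3, 2, 0, 1): (-9) + 14 + 8 + 22 = 35
σ = (3, 2, 1, 0): (-9) + 14 + 2 + 0 = 7
Optimal value attained by: σ = (0, 3, 2, 1).
Answer: det⊕(T) = 94; verdict: NONSINGULAR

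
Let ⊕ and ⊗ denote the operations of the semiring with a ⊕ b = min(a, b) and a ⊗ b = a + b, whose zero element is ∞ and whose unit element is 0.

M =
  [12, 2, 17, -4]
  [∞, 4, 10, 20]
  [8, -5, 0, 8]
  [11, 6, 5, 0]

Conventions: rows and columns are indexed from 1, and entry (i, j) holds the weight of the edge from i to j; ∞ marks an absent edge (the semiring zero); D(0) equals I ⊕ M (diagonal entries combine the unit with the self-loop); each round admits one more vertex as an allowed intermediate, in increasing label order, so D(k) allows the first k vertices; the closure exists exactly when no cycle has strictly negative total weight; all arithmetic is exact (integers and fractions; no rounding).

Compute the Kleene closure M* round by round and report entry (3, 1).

D(0):
  [0, 2, 17, -4]
  [∞, 0, 10, 20]
  [8, -5, 0, 8]
  [11, 6, 5, 0]
D(1):
  [0, 2, 17, -4]
  [∞, 0, 10, 20]
  [8, -5, 0, 4]
  [11, 6, 5, 0]
D(2):
  [0, 2, 12, -4]
  [∞, 0, 10, 20]
  [8, -5, 0, 4]
  [11, 6, 5, 0]
D(3):
  [0, 2, 12, -4]
  [18, 0, 10, 14]
  [8, -5, 0, 4]
  [11, 0, 5, 0]
D(4):
  [0, -4, 1, -4]
  [18, 0, 10, 14]
  [8, -5, 0, 4]
  [11, 0, 5, 0]
Answer: M*[3][1] = 8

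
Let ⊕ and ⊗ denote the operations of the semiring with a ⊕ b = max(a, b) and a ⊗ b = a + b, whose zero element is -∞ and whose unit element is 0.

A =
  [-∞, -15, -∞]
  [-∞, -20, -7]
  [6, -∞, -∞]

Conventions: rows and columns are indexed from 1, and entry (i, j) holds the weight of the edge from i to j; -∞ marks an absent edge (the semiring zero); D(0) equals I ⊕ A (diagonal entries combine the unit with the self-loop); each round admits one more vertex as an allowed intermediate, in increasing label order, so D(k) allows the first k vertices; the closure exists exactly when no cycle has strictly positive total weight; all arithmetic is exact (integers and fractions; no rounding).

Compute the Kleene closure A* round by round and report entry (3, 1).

D(0):
  [0, -15, -∞]
  [-∞, 0, -7]
  [6, -∞, 0]
D(1):
  [0, -15, -∞]
  [-∞, 0, -7]
  [6, -9, 0]
D(2):
  [0, -15, -22]
  [-∞, 0, -7]
  [6, -9, 0]
D(3):
  [0, -15, -22]
  [-1, 0, -7]
  [6, -9, 0]
Answer: A*[3][1] = 6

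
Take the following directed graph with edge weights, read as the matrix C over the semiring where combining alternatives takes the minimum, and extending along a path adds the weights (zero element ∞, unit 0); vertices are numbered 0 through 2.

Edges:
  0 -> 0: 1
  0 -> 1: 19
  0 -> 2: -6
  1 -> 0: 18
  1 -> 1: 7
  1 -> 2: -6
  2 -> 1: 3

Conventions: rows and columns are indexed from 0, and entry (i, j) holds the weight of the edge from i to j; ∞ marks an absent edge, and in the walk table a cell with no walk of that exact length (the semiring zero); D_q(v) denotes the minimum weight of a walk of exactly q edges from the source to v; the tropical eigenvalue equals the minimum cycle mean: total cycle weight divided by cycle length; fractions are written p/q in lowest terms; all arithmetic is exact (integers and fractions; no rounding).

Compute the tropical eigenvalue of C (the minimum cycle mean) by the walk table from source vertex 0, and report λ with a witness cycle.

q=0: [0, ∞, ∞]
q=1: [1, 19, -6]
q=2: [2, -3, -5]
q=3: [3, -2, -9]
Optimal cycle mean attained by: cycle 1->2->1, total (-6) + 3, length 2.
Answer: λ = -3/2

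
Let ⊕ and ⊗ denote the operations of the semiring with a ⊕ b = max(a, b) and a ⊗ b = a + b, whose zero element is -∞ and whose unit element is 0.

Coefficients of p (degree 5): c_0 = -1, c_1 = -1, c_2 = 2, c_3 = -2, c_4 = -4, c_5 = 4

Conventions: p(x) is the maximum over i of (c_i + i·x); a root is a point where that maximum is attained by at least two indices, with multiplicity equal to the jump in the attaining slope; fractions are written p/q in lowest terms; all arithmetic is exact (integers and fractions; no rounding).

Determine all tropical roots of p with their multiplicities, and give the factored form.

hull edge (i=0, c=-1) to (i=2, c=2): slope 3/2, span 2
hull edge (i=2, c=2) to (i=5, c=4): slope 2/3, span 3
Factored form: p(x) = 4 ⊗ (x ⊕ (-3/2)) ⊗ (x ⊕ (-3/2)) ⊗ (x ⊕ (-2/3)) ⊗ (x ⊕ (-2/3)) ⊗ (x ⊕ (-2/3))
Answer: roots = -3/2 (mult 2), -2/3 (mult 3)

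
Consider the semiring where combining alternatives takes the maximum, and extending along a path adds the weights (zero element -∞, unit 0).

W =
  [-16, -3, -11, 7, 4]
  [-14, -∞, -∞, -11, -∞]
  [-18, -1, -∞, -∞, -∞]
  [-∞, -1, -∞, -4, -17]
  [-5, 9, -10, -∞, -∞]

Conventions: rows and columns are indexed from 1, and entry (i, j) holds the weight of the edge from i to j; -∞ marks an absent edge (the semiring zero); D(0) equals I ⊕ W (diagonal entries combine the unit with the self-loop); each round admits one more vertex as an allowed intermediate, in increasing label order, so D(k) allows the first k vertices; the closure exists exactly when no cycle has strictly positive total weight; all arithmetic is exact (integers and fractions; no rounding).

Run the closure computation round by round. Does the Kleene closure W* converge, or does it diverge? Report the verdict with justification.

D(0):
  [0, -3, -11, 7, 4]
  [-14, 0, -∞, -11, -∞]
  [-18, -1, 0, -∞, -∞]
  [-∞, -1, -∞, 0, -17]
  [-5, 9, -10, -∞, 0]
D(1):
  [0, -3, -11, 7, 4]
  [-14, 0, -25, -7, -10]
  [-18, -1, 0, -11, -14]
  [-∞, -1, -∞, 0, -17]
  [-5, 9, -10, 2, 0]
D(2):
  [0, -3, -11, 7, 4]
  [-14, 0, -25, -7, -10]
  [-15, -1, 0, -8, -11]
  [-15, -1, -26, 0, -11]
  [-5, 9, -10, 2, 0]
D(3):
  [0, -3, -11, 7, 4]
  [-14, 0, -25, -7, -10]
  [-15, -1, 0, -8, -11]
  [-15, -1, -26, 0, -11]
  [-5, 9, -10, 2, 0]
D(4):
  [0, 6, -11, 7, 4]
  [-14, 0, -25, -7, -10]
  [-15, -1, 0, -8, -11]
  [-15, -1, -26, 0, -11]
  [-5, 9, -10, 2, 0]
D(5):
  [0, 13, -6, 7, 4]
  [-14, 0, -20, -7, -10]
  [-15, -1, 0, -8, -11]
  [-15, -1, -21, 0, -11]
  [-5, 9, -10, 2, 0]
Key observation: every diagonal entry stays at the unit through all rounds, so no improving cycle exists.
Answer: CONVERGES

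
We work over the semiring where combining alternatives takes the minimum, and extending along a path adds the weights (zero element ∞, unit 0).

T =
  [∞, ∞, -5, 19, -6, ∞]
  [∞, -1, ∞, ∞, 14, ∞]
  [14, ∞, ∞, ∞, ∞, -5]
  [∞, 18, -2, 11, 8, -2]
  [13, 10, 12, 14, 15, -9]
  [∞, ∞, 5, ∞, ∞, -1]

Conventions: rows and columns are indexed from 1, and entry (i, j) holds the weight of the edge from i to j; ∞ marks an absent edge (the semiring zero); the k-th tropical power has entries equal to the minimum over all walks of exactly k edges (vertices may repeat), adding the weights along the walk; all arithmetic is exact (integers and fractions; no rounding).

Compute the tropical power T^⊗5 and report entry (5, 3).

T^⊗2:
  [7, 4, 6, 8, 9, -15]
  [27, -2, 26, 28, 13, 5]
  [∞, ∞, 0, 33, 8, -6]
  [12, 17, 3, 22, 19, -7]
  [26, 9, -4, 25, 7, -10]
  [19, ∞, 4, ∞, ∞, -2]
T^⊗3:
  [20, 3, -10, 19, 1, -16]
  [26, -3, 10, 27, 12, 4]
  [14, 18, -1, 22, 23, -7]
  [17, 16, -2, 31, 6, -8]
  [10, 8, -5, 21, 20, -11]
  [18, ∞, 3, 38, 13, -3]
T^⊗4:
  [4, 2, -11, 15, 14, -17]
  [24, -4, 9, 26, 11, 3]
  [13, 17, -2, 33, 8, -8]
  [12, 15, -3, 20, 11, -9]
  [9, 7, -6, 29, 4, -12]
  [17, 23, 2, 27, 12, -4]
T^⊗5:
  [3, 1, -12, 23, -2, -18]
  [23, -5, 8, 25, 10, 2]
  [12, 16, -3, 22, 7, -9]
  [11, 14, -4, 25, 6, -10]
  [8, 6, -7, 18, 3, -13]
  [16, 22, 1, 26, 11, -5]
Key observation: the optimum is the walk 5->6->6->6->6->3, with weight (-9) + (-1) + (-1) + (-1) + 5 = -7.
Optimal value attained by: walk 5->6->6->6->6->3.
Answer: (T^⊗5)[5][3] = -7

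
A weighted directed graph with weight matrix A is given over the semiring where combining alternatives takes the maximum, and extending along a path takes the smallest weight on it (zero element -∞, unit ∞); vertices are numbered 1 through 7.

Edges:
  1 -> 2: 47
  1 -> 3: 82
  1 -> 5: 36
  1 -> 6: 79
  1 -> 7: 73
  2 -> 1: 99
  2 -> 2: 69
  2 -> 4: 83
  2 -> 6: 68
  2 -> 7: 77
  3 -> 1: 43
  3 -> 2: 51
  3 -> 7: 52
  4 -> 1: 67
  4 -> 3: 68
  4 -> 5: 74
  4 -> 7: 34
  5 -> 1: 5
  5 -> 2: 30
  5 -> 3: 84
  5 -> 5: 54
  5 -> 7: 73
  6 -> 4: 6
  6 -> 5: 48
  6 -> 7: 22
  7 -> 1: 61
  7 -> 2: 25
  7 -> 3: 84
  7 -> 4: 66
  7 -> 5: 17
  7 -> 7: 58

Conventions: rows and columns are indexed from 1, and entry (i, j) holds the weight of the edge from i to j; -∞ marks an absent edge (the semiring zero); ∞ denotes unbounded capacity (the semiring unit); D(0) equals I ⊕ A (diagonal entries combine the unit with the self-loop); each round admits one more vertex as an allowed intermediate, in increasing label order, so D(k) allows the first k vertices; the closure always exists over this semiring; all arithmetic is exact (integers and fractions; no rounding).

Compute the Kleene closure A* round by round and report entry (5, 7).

D(0):
  [∞, 47, 82, -∞, 36, 79, 73]
  [99, ∞, -∞, 83, -∞, 68, 77]
  [43, 51, ∞, -∞, -∞, -∞, 52]
  [67, -∞, 68, ∞, 74, -∞, 34]
  [5, 30, 84, -∞, ∞, -∞, 73]
  [-∞, -∞, -∞, 6, 48, ∞, 22]
  [61, 25, 84, 66, 17, -∞, ∞]
D(1):
  [∞, 47, 82, -∞, 36, 79, 73]
  [99, ∞, 82, 83, 36, 79, 77]
  [43, 51, ∞, -∞, 36, 43, 52]
  [67, 47, 68, ∞, 74, 67, 67]
  [5, 30, 84, -∞, ∞, 5, 73]
  [-∞, -∞, -∞, 6, 48, ∞, 22]
  [61, 47, 84, 66, 36, 61, ∞]
D(2):
  [∞, 47, 82, 47, 36, 79, 73]
  [99, ∞, 82, 83, 36, 79, 77]
  [51, 51, ∞, 51, 36, 51, 52]
  [67, 47, 68, ∞, 74, 67, 67]
  [30, 30, 84, 30, ∞, 30, 73]
  [-∞, -∞, -∞, 6, 48, ∞, 22]
  [61, 47, 84, 66, 36, 61, ∞]
D(3):
  [∞, 51, 82, 51, 36, 79, 73]
  [99, ∞, 82, 83, 36, 79, 77]
  [51, 51, ∞, 51, 36, 51, 52]
  [67, 51, 68, ∞, 74, 67, 67]
  [51, 51, 84, 51, ∞, 51, 73]
  [-∞, -∞, -∞, 6, 48, ∞, 22]
  [61, 51, 84, 66, 36, 61, ∞]
D(4):
  [∞, 51, 82, 51, 51, 79, 73]
  [99, ∞, 82, 83, 74, 79, 77]
  [51, 51, ∞, 51, 51, 51, 52]
  [67, 51, 68, ∞, 74, 67, 67]
  [51, 51, 84, 51, ∞, 51, 73]
  [6, 6, 6, 6, 48, ∞, 22]
  [66, 51, 84, 66, 66, 66, ∞]
D(5):
  [∞, 51, 82, 51, 51, 79, 73]
  [99, ∞, 82, 83, 74, 79, 77]
  [51, 51, ∞, 51, 51, 51, 52]
  [67, 51, 74, ∞, 74, 67, 73]
  [51, 51, 84, 51, ∞, 51, 73]
  [48, 48, 48, 48, 48, ∞, 48]
  [66, 51, 84, 66, 66, 66, ∞]
D(6):
  [∞, 51, 82, 51, 51, 79, 73]
  [99, ∞, 82, 83, 74, 79, 77]
  [51, 51, ∞, 51, 51, 51, 52]
  [67, 51, 74, ∞, 74, 67, 73]
  [51, 51, 84, 51, ∞, 51, 73]
  [48, 48, 48, 48, 48, ∞, 48]
  [66, 51, 84, 66, 66, 66, ∞]
D(7):
  [∞, 51, 82, 66, 66, 79, 73]
  [99, ∞, 82, 83, 74, 79, 77]
  [52, 51, ∞, 52, 52, 52, 52]
  [67, 51, 74, ∞, 74, 67, 73]
  [66, 51, 84, 66, ∞, 66, 73]
  [48, 48, 48, 48, 48, ∞, 48]
  [66, 51, 84, 66, 66, 66, ∞]
Answer: A*[5][7] = 73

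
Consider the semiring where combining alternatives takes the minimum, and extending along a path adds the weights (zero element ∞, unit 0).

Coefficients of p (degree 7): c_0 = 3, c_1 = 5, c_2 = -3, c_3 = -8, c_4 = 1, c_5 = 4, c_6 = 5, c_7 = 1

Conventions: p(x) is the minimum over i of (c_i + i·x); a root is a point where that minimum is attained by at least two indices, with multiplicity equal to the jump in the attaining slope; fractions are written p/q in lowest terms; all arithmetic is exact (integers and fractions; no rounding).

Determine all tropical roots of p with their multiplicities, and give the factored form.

hull edge (i=0, c=3) to (i=3, c=-8): slope -11/3, span 3
hull edge (i=3, c=-8) to (i=7, c=1): slope 9/4, span 4
Factored form: p(x) = 1 ⊗ (x ⊕ (-9/4)) ⊗ (x ⊕ (-9/4)) ⊗ (x ⊕ (-9/4)) ⊗ (x ⊕ (-9/4)) ⊗ (x ⊕ 11/3) ⊗ (x ⊕ 11/3) ⊗ (x ⊕ 11/3)
Answer: roots = -9/4 (mult 4), 11/3 (mult 3)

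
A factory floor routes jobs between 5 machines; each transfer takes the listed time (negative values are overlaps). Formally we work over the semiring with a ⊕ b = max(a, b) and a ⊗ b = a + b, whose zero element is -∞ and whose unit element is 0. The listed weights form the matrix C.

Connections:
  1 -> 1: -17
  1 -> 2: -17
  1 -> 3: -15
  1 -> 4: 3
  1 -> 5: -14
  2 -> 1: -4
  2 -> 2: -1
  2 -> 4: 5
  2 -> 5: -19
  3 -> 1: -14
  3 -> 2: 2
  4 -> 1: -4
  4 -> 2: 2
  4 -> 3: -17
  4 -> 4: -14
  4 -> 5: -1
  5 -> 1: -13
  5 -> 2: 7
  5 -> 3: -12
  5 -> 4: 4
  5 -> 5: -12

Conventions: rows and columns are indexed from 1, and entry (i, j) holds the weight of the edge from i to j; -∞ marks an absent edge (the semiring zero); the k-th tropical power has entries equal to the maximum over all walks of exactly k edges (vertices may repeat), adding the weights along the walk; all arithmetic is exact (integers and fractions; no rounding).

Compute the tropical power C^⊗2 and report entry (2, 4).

C^⊗2:
  [-1, 5, -14, -10, 2]
  [1, 7, -12, 4, 4]
  [-2, 1, -29, 7, -17]
  [-2, 6, -13, 7, -13]
  [3, 6, -13, 12, 3]
Key observation: the optimum is the walk 2->2->4, with weight (-1) + 5 = 4.
Optimal value attained by: walk 2->2->4.
Answer: (C^⊗2)[2][4] = 4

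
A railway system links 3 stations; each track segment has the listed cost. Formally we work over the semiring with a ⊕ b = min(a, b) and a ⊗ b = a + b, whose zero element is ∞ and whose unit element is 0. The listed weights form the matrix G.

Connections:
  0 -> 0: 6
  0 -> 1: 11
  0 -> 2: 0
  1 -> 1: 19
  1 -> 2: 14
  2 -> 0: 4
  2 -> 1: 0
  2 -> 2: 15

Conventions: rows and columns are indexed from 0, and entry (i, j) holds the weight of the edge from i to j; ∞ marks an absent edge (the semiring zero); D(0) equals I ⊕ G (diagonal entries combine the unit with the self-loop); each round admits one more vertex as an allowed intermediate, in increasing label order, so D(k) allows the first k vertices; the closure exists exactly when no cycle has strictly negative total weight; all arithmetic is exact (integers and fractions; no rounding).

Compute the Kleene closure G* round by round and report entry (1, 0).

D(0):
  [0, 11, 0]
  [∞, 0, 14]
  [4, 0, 0]
D(1):
  [0, 11, 0]
  [∞, 0, 14]
  [4, 0, 0]
D(2):
  [0, 11, 0]
  [∞, 0, 14]
  [4, 0, 0]
D(3):
  [0, 0, 0]
  [18, 0, 14]
  [4, 0, 0]
Answer: G*[1][0] = 18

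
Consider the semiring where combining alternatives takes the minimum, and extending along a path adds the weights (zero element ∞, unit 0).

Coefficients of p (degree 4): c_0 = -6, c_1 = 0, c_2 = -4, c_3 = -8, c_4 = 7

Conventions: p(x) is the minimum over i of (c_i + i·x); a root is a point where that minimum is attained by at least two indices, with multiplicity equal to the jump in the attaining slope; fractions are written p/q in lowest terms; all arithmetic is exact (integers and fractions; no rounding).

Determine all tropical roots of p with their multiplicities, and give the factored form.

hull edge (i=0, c=-6) to (i=3, c=-8): slope -2/3, span 3
hull edge (i=3, c=-8) to (i=4, c=7): slope 15, span 1
Factored form: p(x) = 7 ⊗ (x ⊕ (-15)) ⊗ (x ⊕ 2/3) ⊗ (x ⊕ 2/3) ⊗ (x ⊕ 2/3)
Answer: roots = -15 (mult 1), 2/3 (mult 3)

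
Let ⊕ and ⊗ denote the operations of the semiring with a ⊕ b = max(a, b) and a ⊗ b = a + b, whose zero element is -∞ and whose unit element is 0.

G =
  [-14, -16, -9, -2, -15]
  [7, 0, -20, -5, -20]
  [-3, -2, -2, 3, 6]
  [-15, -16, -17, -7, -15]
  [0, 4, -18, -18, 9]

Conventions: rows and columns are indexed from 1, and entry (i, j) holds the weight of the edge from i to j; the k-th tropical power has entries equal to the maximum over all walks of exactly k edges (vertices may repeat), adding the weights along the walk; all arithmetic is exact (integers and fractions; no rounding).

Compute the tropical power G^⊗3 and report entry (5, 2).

G^⊗2:
  [-9, -11, -11, -6, -3]
  [7, 0, -2, 5, -8]
  [6, 10, -4, 1, 15]
  [-9, -11, -19, -14, -6]
  [11, 13, -9, -1, 18]
G^⊗3:
  [-3, 1, -13, -8, 6]
  [7, 0, -2, 5, 4]
  [17, 19, -3, 5, 24]
  [-4, -2, -18, -11, 3]
  [20, 22, 2, 9, 27]
Key observation: the optimum is the walk 5->5->5->2, with weight 9 + 9 + 4 = 22.
Optimal value attained by: walk 5->5->5->2.
Answer: (G^⊗3)[5][2] = 22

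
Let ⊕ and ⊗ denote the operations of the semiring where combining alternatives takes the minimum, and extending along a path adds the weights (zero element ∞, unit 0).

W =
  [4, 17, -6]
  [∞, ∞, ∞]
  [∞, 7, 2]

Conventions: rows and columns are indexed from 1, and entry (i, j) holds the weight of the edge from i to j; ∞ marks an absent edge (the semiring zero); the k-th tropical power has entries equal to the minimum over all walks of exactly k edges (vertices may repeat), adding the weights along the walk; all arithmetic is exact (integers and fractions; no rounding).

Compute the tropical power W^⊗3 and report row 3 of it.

W^⊗2:
  [8, 1, -4]
  [∞, ∞, ∞]
  [∞, 9, 4]
W^⊗3:
  [12, 3, -2]
  [∞, ∞, ∞]
  [∞, 11, 6]
Answer: row 3 of W^⊗3 = [∞, 11, 6]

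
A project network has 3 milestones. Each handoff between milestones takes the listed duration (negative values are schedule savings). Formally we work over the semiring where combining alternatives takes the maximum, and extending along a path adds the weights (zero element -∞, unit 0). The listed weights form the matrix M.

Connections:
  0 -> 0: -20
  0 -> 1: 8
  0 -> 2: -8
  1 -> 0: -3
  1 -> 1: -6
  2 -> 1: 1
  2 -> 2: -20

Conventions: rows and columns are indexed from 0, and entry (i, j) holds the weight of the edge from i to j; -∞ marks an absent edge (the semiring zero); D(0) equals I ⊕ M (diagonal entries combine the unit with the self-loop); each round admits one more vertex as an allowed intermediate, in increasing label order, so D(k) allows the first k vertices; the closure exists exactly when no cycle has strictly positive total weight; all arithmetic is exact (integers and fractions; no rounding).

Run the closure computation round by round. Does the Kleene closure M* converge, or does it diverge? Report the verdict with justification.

D(0):
  [0, 8, -8]
  [-3, 0, -∞]
  [-∞, 1, 0]
Detection: at round 1, diagonal entry (1, 1) turns strictly positive.
Key observation: the cycle 1->0->1 has total weight (-3) + 8, which is strictly positive.
Answer: DIVERGES — positive cycle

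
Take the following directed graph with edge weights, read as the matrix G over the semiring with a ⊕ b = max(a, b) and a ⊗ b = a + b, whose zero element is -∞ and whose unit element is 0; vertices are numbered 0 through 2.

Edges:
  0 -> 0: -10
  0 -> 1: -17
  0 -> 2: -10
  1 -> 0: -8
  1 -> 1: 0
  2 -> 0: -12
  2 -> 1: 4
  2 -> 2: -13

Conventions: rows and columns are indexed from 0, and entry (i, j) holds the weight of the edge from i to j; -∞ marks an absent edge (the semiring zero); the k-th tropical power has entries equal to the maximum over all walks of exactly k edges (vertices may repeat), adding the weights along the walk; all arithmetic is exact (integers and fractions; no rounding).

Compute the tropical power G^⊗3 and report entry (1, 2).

G^⊗2:
  [-20, -6, -20]
  [-8, 0, -18]
  [-4, 4, -22]
G^⊗3:
  [-14, -6, -30]
  [-8, 0, -18]
  [-4, 4, -14]
Key observation: the optimum is the walk 1->1->0->2, with weight 0 + (-8) + (-10) = -18.
Optimal value attained by: walk 1->1->0->2.
Answer: (G^⊗3)[1][2] = -18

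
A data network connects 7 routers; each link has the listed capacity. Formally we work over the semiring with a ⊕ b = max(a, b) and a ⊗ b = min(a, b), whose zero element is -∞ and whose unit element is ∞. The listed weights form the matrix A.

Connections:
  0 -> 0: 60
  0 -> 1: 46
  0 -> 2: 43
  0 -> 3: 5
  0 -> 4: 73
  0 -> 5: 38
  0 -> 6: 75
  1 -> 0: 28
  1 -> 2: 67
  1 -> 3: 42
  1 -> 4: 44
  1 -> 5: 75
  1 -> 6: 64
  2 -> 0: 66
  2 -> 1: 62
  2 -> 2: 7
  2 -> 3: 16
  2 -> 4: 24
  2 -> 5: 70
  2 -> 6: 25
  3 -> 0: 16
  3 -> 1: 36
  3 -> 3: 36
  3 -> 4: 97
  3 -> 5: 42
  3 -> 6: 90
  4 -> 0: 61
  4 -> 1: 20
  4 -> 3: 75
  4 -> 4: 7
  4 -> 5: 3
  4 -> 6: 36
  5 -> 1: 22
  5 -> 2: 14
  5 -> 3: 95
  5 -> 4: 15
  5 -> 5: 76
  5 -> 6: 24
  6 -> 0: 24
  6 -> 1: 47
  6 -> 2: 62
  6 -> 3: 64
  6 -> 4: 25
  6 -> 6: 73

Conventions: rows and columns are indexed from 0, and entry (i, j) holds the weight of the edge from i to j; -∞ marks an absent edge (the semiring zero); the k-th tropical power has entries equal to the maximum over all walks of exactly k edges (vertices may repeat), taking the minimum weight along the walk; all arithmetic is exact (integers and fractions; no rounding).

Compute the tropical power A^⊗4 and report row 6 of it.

A^⊗2:
  [61, 47, 62, 73, 60, 46, 73]
  [66, 62, 62, 75, 42, 75, 64]
  [60, 46, 62, 70, 66, 70, 66]
  [61, 47, 62, 75, 36, 42, 73]
  [60, 46, 43, 36, 75, 42, 75]
  [24, 36, 24, 76, 95, 76, 90]
  [62, 62, 62, 64, 64, 62, 73]
A^⊗3:
  [62, 62, 62, 64, 73, 62, 73]
  [62, 62, 62, 75, 75, 75, 75]
  [62, 62, 62, 70, 70, 70, 70]
  [62, 62, 62, 64, 75, 62, 75]
  [61, 47, 62, 75, 60, 46, 73]
  [61, 47, 62, 76, 76, 76, 76]
  [62, 62, 62, 64, 64, 62, 73]
A^⊗4:
  [62, 62, 62, 73, 64, 62, 73]
  [62, 62, 62, 75, 75, 75, 75]
  [62, 62, 62, 70, 70, 70, 70]
  [62, 62, 62, 75, 64, 62, 73]
  [62, 62, 62, 64, 75, 62, 75]
  [62, 62, 62, 76, 76, 76, 76]
  [62, 62, 62, 64, 64, 62, 73]
Answer: row 6 of A^⊗4 = [62, 62, 62, 64, 64, 62, 73]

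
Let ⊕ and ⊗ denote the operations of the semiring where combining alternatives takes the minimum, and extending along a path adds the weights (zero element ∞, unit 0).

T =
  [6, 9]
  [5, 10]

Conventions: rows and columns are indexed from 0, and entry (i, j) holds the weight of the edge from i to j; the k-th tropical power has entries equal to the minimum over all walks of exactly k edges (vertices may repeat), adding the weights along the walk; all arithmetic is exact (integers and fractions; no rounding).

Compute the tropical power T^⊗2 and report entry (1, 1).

T^⊗2:
  [12, 15]
  [11, 14]
Key observation: the optimum is the walk 1->0->1, with weight 5 + 9 = 14.
Optimal value attained by: walk 1->0->1.
Answer: (T^⊗2)[1][1] = 14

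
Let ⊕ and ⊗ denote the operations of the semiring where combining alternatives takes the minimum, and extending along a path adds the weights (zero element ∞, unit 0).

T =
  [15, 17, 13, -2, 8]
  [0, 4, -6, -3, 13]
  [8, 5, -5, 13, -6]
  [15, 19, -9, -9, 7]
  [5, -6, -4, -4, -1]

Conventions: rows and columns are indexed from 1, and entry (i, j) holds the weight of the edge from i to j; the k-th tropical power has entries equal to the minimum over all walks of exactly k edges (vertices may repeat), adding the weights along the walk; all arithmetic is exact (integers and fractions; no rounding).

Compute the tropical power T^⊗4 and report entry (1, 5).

T^⊗2:
  [13, 2, -11, -11, 5]
  [2, -1, -12, -12, -12]
  [-1, -12, -10, -10, -11]
  [-1, -4, -18, -18, -15]
  [-6, -7, -13, -13, -10]
T^⊗3:
  [-3, -6, -20, -20, -17]
  [-7, -18, -21, -21, -18]
  [-12, -17, -19, -19, -16]
  [-10, -21, -27, -27, -24]
  [-7, -16, -22, -22, -19]
T^⊗4:
  [-12, -23, -29, -29, -26]
  [-18, -24, -30, -30, -27]
  [-17, -22, -28, -28, -25]
  [-21, -30, -36, -36, -33]
  [-16, -25, -31, -31, -28]
Key observation: the optimum is the walk 1->4->4->3->5, with weight (-2) + (-9) + (-9) + (-6) = -26.
Optimal value attained by: walk 1->4->4->3->5.
Answer: (T^⊗4)[1][5] = -26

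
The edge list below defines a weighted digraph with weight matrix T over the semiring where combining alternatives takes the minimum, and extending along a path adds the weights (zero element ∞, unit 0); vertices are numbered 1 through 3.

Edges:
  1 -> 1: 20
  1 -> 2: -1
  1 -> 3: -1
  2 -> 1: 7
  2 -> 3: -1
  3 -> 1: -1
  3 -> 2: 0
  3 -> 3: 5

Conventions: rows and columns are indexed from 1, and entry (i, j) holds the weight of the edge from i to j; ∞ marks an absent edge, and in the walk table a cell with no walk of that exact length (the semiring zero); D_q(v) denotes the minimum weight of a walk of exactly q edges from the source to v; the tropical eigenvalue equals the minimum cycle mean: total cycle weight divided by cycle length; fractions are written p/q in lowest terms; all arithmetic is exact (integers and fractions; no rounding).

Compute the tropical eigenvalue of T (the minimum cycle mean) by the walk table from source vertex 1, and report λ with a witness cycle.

q=0: [0, ∞, ∞]
q=1: [20, -1, -1]
q=2: [-2, -1, -2]
q=3: [-3, -3, -3]
Optimal cycle mean attained by: cycle 1->2->3->1, total (-1) + (-1) + (-1), length 3.
Answer: λ = -1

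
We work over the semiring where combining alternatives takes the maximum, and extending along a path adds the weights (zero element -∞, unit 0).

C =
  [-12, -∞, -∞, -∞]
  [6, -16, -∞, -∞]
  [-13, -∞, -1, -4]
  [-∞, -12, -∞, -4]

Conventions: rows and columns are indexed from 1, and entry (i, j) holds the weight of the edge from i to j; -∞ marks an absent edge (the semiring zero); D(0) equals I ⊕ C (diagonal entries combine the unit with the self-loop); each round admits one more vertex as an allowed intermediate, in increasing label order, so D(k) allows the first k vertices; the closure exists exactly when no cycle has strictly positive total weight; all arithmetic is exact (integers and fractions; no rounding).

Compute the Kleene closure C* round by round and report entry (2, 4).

D(0):
  [0, -∞, -∞, -∞]
  [6, 0, -∞, -∞]
  [-13, -∞, 0, -4]
  [-∞, -12, -∞, 0]
D(1):
  [0, -∞, -∞, -∞]
  [6, 0, -∞, -∞]
  [-13, -∞, 0, -4]
  [-∞, -12, -∞, 0]
D(2):
  [0, -∞, -∞, -∞]
  [6, 0, -∞, -∞]
  [-13, -∞, 0, -4]
  [-6, -12, -∞, 0]
D(3):
  [0, -∞, -∞, -∞]
  [6, 0, -∞, -∞]
  [-13, -∞, 0, -4]
  [-6, -12, -∞, 0]
D(4):
  [0, -∞, -∞, -∞]
  [6, 0, -∞, -∞]
  [-10, -16, 0, -4]
  [-6, -12, -∞, 0]
Answer: C*[2][4] = -∞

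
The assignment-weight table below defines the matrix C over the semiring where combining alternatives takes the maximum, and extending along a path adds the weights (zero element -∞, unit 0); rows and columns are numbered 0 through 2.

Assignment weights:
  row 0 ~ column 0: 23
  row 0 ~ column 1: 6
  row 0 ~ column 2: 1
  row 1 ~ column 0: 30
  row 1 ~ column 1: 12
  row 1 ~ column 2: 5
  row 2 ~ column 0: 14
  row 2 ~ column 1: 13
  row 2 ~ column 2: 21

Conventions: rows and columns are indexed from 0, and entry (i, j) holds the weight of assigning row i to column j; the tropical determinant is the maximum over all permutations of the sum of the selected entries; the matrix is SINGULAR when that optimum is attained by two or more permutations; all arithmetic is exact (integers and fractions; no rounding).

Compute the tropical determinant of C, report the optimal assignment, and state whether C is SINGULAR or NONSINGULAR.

σ = (0, 1, 2): 23 + 12 + 21 = 56
σ = (0, 2, 1): 23 + 5 + 13 = 41
σ = (1, 0, 2): 6 + 30 + 21 = 57
σ = (1, 2, 0): 6 + 5 + 14 = 25
σ = (2, 0, 1): 1 + 30 + 13 = 44
σ = (2, 1, 0): 1 + 12 + 14 = 27
Optimal value attained by: σ = (1, 0, 2).
Answer: det⊕(C) = 57; verdict: NONSINGULAR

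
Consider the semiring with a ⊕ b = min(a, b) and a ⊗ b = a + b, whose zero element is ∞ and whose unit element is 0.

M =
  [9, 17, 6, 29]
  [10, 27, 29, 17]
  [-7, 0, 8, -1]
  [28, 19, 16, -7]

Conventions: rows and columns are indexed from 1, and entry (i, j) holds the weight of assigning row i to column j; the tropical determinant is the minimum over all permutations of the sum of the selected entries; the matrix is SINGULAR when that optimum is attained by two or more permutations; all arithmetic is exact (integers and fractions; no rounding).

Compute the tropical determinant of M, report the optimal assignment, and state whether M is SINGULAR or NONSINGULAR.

σ = (1, 2, 3, 4): 9 + 27 + 8 + (-7) = 37
σ = (1, 2, 4, 3): 9 + 27 + (-1) + 16 = 51
σ = (1, 3, 2, 4): 9 + 29 + 0 + (-7) = 31
σ = (1, 3, 4, 2): 9 + 29 + (-1) + 19 = 56
σ = (1, 4, 2, 3): 9 + 17 + 0 + 16 = 42
σ = (1, 4, 3, 2): 9 + 17 + 8 + 19 = 53
σ = (2, 1, 3, 4): 17 + 10 + 8 + (-7) = 28
σ = (2, 1, 4, 3): 17 + 10 + (-1) + 16 = 42
σ = (2, 3, 1, 4): 17 + 29 + (-7) + (-7) = 32
σ = (2, 3, 4, 1): 17 + 29 + (-1) + 28 = 73
σ = (2, 4, 1, 3): 17 + 17 + (-7) + 16 = 43
σ = (2, 4, 3, 1): 17 + 17 + 8 + 28 = 70
σ = (3, 1, 2, 4): 6 + 10 + 0 + (-7) = 9
σ = (3, 1, 4, 2): 6 + 10 + (-1) + 19 = 34
σ = (3, 2, 1, 4): 6 + 27 + (-7) + (-7) = 19
σ = (3, 2, 4, 1): 6 + 27 + (-1) + 28 = 60
σ = (3, 4, 1, 2): 6 + 17 + (-7) + 19 = 35
σ = (3, 4, 2, 1): 6 + 17 + 0 + 28 = 51
σ = (4, 1, 2, 3): 29 + 10 + 0 + 16 = 55
σ = (4, 1, 3, 2): 29 + 10 + 8 + 19 = 66
σ = (4, 2, 1, 3): 29 + 27 + (-7) + 16 = 65
σ = (4, 2, 3, 1): 29 + 27 + 8 + 28 = 92
σ = (4, 3, 1, 2): 29 + 29 + (-7) + 19 = 70
σ = (4, 3, 2, 1): 29 + 29 + 0 + 28 = 86
Optimal value attained by: σ = (3, 1, 2, 4).
Answer: det⊕(M) = 9; verdict: NONSINGULAR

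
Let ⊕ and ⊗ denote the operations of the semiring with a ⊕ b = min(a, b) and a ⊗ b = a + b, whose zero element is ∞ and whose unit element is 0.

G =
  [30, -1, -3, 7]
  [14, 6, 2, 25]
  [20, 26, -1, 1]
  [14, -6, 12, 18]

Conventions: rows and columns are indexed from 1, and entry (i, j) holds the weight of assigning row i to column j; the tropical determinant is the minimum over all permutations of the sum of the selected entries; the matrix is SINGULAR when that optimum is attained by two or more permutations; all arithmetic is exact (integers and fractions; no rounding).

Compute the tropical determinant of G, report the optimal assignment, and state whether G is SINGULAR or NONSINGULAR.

σ = (1, 2, 3, 4): 30 + 6 + (-1) + 18 = 53
σ = (1, 2, 4, 3): 30 + 6 + 1 + 12 = 49
σ = (1, 3, 2, 4): 30 + 2 + 26 + 18 = 76
σ = (1, 3, 4, 2): 30 + 2 + 1 + (-6) = 27
σ = (1, 4, 2, 3): 30 + 25 + 26 + 12 = 93
σ = (1, 4, 3, 2): 30 + 25 + (-1) + (-6) = 48
σ = (2, 1, 3, 4): (-1) + 14 + (-1) + 18 = 30
σ = (2, 1, 4, 3): (-1) + 14 + 1 + 12 = 26
σ = (2, 3, 1, 4): (-1) + 2 + 20 + 18 = 39
σ = (2, 3, 4, 1): (-1) + 2 + 1 + 14 = 16
σ = (2, 4, 1, 3): (-1) + 25 + 20 + 12 = 56
σ = (2, 4, 3, 1): (-1) + 25 + (-1) + 14 = 37
σ = (3, 1, 2, 4): (-3) + 14 + 26 + 18 = 55
σ = (3, 1, 4, 2): (-3) + 14 + 1 + (-6) = 6
σ = (3, 2, 1, 4): (-3) + 6 + 20 + 18 = 41
σ = (3, 2, 4, 1): (-3) + 6 + 1 + 14 = 18
σ = (3, 4, 1, 2): (-3) + 25 + 20 + (-6) = 36
σ = (3, 4, 2, 1): (-3) + 25 + 26 + 14 = 62
σ = (4, 1, 2, 3): 7 + 14 + 26 + 12 = 59
σ = (4, 1, 3, 2): 7 + 14 + (-1) + (-6) = 14
σ = (4, 2, 1, 3): 7 + 6 + 20 + 12 = 45
σ = (4, 2, 3, 1): 7 + 6 + (-1) + 14 = 26
σ = (4, 3, 1, 2): 7 + 2 + 20 + (-6) = 23
σ = (4, 3, 2, 1): 7 + 2 + 26 + 14 = 49
Optimal value attained by: σ = (3, 1, 4, 2).
Answer: det⊕(G) = 6; verdict: NONSINGULAR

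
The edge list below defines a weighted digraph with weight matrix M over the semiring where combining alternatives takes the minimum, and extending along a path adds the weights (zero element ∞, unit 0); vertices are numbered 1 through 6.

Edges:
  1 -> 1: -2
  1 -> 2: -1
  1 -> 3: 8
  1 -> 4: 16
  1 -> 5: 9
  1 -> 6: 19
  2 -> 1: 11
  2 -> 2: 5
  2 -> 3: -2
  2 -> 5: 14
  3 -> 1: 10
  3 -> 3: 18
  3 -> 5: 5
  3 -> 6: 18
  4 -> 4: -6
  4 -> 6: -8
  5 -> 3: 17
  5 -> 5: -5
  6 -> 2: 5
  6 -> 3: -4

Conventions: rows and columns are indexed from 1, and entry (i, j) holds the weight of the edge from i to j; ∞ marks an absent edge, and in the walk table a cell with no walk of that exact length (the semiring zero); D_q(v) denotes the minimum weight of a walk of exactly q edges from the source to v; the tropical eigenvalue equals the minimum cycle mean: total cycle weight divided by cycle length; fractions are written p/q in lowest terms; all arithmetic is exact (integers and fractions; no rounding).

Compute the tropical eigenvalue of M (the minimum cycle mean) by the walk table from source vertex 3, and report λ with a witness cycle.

q=0: [∞, ∞, 0, ∞, ∞, ∞]
q=1: [10, ∞, 18, ∞, 5, 18]
q=2: [8, 9, 14, 26, 0, 29]
q=3: [6, 7, 7, 20, -5, 18]
q=4: [4, 5, 5, 14, -10, 12]
q=5: [2, 3, 3, 8, -15, 6]
q=6: [0, 1, 1, 2, -20, 0]
Optimal cycle mean attained by: cycle 4->4, total (-6), length 1.
Answer: λ = -6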